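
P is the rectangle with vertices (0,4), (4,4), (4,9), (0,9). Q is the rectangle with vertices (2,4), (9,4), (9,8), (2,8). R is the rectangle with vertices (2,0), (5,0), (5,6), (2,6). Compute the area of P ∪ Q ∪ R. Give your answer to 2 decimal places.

52.00

By inclusion–exclusion:
Individual areas: |P| = 20, |Q| = 28, |R| = 18.
|P∩Q|: x∈[2,4], y∈[4,8] → 2·4 = 8.
|P∩R|: x∈[2,4], y∈[4,6] → 2·2 = 4.
|Q∩R|: x∈[2,5], y∈[4,6] → 3·2 = 6.
|P∩Q∩R| = 4.
|P ∪ Q ∪ R| = 66 − 18 + 4 = 52.00.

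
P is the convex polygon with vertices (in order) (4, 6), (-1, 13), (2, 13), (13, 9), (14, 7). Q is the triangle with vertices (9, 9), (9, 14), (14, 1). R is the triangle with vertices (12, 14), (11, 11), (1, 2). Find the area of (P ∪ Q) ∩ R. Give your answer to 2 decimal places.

The region (P ∪ Q) ∩ R is the polygon with vertices (9,10.454), (9,10.727), (9.887,11.695), (10.371,10.434), (5.625,6.162), (4.734,6.073), (8.812,10.523).
By the shoelace formula its area is 6.28.

6.28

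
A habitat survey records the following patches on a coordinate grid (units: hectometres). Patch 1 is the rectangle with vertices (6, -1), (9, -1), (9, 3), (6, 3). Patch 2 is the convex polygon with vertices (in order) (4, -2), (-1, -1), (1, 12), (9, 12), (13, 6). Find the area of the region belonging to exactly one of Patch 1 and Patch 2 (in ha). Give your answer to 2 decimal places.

|Patch 1| = 12, |Patch 2| = 132.5, |Patch 1∩Patch 2| = 5.6667.
|Patch 1 △ Patch 2| = |Patch 1| + |Patch 2| − 2·|Patch 1∩Patch 2| = 12 + 132.5 − 11.3333 = 133.17.

133.17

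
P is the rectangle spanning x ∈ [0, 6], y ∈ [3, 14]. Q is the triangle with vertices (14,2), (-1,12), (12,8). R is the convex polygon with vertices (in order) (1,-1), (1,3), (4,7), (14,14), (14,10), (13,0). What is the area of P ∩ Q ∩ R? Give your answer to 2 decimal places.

0.42

The intersection is the polygon with vertices (5.22,7.854), (6,8.4), (6,7.333).
By the shoelace formula its area is 0.42.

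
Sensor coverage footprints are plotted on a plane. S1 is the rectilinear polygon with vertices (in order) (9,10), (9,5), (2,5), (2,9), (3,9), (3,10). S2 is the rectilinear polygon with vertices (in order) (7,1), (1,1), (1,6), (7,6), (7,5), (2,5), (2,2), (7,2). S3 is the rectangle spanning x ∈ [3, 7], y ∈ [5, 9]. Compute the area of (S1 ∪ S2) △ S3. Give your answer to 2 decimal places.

28.00

|S1 ∪ S2| = 44.
|(S1 ∪ S2) ∩ S3| = 16.
|(S1 ∪ S2) △ S3| = 44 + 16 − 32 = 28.00.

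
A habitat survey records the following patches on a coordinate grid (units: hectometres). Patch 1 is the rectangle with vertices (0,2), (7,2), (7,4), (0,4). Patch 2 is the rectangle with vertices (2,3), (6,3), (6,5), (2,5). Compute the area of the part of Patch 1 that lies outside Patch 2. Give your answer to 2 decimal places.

10.00

|Patch 1∩Patch 2|: x∈[2,6], y∈[3,4] → 4·1 = 4.
|Patch 1| = 14.
|Patch 1 ∖ Patch 2| = |Patch 1| − |Patch 1∩Patch 2| = 14 − 4 = 10.00.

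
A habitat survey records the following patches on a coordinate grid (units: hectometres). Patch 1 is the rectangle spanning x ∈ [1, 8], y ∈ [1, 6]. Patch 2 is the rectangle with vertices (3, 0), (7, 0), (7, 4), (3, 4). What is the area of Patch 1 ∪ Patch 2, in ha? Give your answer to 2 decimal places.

39.00

By inclusion–exclusion:
Individual areas: |Patch 1| = 35, |Patch 2| = 16.
|Patch 1∩Patch 2|: x∈[3,7], y∈[1,4] → 4·3 = 12.
|Patch 1 ∪ Patch 2| = 51 − 12 = 39.00.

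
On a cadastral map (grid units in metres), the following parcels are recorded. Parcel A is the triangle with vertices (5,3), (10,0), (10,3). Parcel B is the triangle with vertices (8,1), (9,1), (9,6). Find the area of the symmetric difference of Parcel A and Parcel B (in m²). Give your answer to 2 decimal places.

|Parcel A| = 7.5, |Parcel B| = 2.5, |Parcel A∩Parcel B| = 1.5702.
|Parcel A △ Parcel B| = |Parcel A| + |Parcel B| − 2·|Parcel A∩Parcel B| = 7.5 + 2.5 − 3.1405 = 6.86.

6.86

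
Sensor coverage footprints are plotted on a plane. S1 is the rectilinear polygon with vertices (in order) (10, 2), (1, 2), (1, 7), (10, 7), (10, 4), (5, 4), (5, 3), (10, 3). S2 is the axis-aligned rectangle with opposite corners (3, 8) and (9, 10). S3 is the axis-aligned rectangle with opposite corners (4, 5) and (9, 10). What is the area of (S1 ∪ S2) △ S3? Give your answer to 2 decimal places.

37.00

|S1 ∪ S2| = 52.
|(S1 ∪ S2) ∩ S3| = 20.
|(S1 ∪ S2) △ S3| = 52 + 25 − 40 = 37.00.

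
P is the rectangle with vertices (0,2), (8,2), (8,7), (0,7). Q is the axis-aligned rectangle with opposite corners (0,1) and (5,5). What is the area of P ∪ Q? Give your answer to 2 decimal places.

By inclusion–exclusion:
Individual areas: |P| = 40, |Q| = 20.
|P∩Q|: x∈[0,5], y∈[2,5] → 5·3 = 15.
|P ∪ Q| = 60 − 15 = 45.00.

45.00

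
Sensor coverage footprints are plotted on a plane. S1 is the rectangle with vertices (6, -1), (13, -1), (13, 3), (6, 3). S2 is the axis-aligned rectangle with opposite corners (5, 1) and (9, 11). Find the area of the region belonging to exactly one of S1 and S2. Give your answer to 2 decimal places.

|S1∩S2|: x∈[6,9], y∈[1,3] → 3·2 = 6.
|S1 △ S2| = |S1| + |S2| − 2·|S1∩S2| = 28 + 40 − 12 = 56.00.

56.00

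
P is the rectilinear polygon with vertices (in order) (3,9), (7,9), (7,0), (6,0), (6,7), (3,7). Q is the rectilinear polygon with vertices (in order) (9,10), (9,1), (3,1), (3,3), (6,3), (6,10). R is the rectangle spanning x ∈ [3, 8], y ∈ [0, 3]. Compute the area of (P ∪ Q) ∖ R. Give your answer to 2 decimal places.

|P ∪ Q| = 40.
|(P ∪ Q) ∩ R| = 11.
|(P ∪ Q) ∖ R| = 40 − 11 = 29.00.

29.00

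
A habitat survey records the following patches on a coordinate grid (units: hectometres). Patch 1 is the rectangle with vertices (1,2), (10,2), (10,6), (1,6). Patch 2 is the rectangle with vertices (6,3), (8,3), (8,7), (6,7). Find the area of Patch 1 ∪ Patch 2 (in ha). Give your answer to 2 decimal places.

38.00

By inclusion–exclusion:
Individual areas: |Patch 1| = 36, |Patch 2| = 8.
|Patch 1∩Patch 2|: x∈[6,8], y∈[3,6] → 2·3 = 6.
|Patch 1 ∪ Patch 2| = 44 − 6 = 38.00.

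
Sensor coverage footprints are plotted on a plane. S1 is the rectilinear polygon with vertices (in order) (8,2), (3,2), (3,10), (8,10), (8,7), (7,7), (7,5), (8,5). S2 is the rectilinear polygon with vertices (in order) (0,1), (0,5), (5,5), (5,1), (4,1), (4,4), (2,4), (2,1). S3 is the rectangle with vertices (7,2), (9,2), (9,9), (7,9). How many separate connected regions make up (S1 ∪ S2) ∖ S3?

(S1 ∪ S2) ∖ S3 is a single connected region.

1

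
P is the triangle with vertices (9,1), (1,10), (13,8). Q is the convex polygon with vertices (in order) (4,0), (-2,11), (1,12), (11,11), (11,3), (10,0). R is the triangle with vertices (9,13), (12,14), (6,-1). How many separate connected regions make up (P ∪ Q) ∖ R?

(P ∪ Q) ∖ R splits into 2 disjoint pieces (area 28.7353, area 76.5327).

2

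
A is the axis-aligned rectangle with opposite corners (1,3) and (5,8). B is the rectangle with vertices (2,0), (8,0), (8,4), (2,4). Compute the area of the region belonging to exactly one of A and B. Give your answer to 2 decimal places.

|A∩B|: x∈[2,5], y∈[3,4] → 3·1 = 3.
|A △ B| = |A| + |B| − 2·|A∩B| = 20 + 24 − 6 = 38.00.

38.00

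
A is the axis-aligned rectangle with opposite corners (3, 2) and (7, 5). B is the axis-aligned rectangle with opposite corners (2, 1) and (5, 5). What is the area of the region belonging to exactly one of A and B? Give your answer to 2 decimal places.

|A∩B|: x∈[3,5], y∈[2,5] → 2·3 = 6.
|A △ B| = |A| + |B| − 2·|A∩B| = 12 + 12 − 12 = 12.00.

12.00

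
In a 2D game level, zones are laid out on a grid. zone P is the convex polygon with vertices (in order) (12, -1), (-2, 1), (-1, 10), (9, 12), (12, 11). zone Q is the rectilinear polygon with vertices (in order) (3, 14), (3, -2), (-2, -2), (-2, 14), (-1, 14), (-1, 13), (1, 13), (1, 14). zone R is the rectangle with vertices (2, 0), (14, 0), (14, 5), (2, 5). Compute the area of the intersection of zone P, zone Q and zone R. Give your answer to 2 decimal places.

4.64

The intersection is the polygon with vertices (3,0.286), (2,0.429), (2,5), (3,5).
By the shoelace formula its area is 4.64.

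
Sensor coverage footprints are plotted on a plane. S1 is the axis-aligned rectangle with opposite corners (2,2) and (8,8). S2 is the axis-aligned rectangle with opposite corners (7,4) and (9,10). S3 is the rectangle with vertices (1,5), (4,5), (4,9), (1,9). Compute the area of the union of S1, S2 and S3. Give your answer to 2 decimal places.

50.00

By inclusion–exclusion:
Individual areas: |S1| = 36, |S2| = 12, |S3| = 12.
|S1∩S2|: x∈[7,8], y∈[4,8] → 1·4 = 4.
|S1∩S3|: x∈[2,4], y∈[5,8] → 2·3 = 6.
|S2∩S3| = 0 (no overlap).
|S1∩S2∩S3| = 0.
|S1 ∪ S2 ∪ S3| = 60 − 10 + 0 = 50.00.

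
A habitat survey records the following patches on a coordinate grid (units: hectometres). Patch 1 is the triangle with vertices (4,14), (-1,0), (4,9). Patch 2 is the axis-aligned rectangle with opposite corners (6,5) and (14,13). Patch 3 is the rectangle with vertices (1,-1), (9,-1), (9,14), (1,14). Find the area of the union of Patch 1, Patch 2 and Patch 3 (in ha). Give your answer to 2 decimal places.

162.00

By inclusion–exclusion:
Individual areas: |Patch 1| = 12.5, |Patch 2| = 64, |Patch 3| = 120.
|Patch 1∩Patch 2| = 0.
|Patch 1∩Patch 3| = 10.5.
|Patch 2∩Patch 3|: x∈[6,9], y∈[5,13] → 3·8 = 24.
|Patch 1∩Patch 2∩Patch 3| = 0.
|Patch 1 ∪ Patch 2 ∪ Patch 3| = 196.5 − 34.5 + 0 = 162.00.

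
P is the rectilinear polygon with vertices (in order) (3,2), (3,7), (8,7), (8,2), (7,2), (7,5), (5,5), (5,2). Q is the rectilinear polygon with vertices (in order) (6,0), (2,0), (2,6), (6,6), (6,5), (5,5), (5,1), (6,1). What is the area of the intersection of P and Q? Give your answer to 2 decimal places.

The intersection is the polygon with vertices (3,6), (6,6), (6,5), (5,5), (5,2), (3,2).
By the shoelace formula its area is 9.00.

9.00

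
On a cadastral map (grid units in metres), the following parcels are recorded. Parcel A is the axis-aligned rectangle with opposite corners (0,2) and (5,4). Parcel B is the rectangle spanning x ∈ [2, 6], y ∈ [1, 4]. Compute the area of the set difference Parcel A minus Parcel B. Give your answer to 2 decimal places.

|Parcel A∩Parcel B|: x∈[2,5], y∈[2,4] → 3·2 = 6.
|Parcel A| = 10.
|Parcel A ∖ Parcel B| = |Parcel A| − |Parcel A∩Parcel B| = 10 − 6 = 4.00.

4.00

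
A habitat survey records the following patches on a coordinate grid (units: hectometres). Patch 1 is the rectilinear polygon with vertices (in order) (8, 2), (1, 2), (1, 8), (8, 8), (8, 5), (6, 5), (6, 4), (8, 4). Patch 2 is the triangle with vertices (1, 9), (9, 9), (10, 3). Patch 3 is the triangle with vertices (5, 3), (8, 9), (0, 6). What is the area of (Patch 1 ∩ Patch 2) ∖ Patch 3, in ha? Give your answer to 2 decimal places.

|Patch 1 ∩ Patch 2| = 9.75.
|(Patch 1 ∩ Patch 2) ∩ Patch 3| = 5.2867.
|(Patch 1 ∩ Patch 2) ∖ Patch 3| = 9.75 − 5.2867 = 4.46.

4.46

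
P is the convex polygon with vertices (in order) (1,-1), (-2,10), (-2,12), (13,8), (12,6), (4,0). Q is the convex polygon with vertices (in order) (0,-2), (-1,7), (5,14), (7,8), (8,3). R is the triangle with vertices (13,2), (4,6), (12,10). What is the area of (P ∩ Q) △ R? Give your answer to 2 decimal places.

94.35

|P ∩ Q| = 71.246.
|(P ∩ Q) ∩ R| = 5.4468.
|(P ∩ Q) △ R| = 71.246 + 34 − 10.8936 = 94.35.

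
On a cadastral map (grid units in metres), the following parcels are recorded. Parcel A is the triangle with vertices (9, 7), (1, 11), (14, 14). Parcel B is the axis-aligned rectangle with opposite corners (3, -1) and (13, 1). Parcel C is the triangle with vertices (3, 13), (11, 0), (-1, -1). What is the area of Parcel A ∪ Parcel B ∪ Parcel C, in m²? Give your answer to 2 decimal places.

By inclusion–exclusion:
Individual areas: |Parcel A| = 38, |Parcel B| = 20, |Parcel C| = 82.
|Parcel A∩Parcel B| = 0.
|Parcel A∩Parcel C| = 4.1253.
|Parcel B∩Parcel C| = 10.359.
|Parcel A∩Parcel B∩Parcel C| = 0.
|Parcel A ∪ Parcel B ∪ Parcel C| = 140 − 14.4843 + 0 = 125.52.

125.52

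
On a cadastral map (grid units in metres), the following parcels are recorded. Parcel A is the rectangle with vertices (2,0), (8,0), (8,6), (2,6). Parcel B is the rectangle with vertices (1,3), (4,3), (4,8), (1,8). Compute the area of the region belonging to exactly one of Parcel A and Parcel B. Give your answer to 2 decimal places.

39.00

|Parcel A∩Parcel B|: x∈[2,4], y∈[3,6] → 2·3 = 6.
|Parcel A △ Parcel B| = |Parcel A| + |Parcel B| − 2·|Parcel A∩Parcel B| = 36 + 15 − 12 = 39.00.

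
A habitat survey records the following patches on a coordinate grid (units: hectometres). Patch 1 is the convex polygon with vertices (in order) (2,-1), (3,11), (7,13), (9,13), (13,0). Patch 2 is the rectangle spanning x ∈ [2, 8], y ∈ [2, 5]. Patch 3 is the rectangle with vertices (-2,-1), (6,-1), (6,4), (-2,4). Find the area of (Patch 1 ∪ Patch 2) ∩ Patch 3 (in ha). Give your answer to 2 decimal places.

18.90

The region (Patch 1 ∪ Patch 2) ∩ Patch 3 is the polygon with vertices (2,2), (2,4), (6,4), (6,-0.636), (2,-1), (2.25,2).
By the shoelace formula its area is 18.90.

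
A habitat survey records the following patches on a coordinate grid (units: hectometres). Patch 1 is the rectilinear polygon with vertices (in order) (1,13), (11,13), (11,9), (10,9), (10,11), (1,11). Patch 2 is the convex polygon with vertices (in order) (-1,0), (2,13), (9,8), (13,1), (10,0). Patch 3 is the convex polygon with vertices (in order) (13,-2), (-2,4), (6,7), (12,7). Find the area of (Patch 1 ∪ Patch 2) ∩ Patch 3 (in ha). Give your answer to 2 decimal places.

59.64

The region (Patch 1 ∪ Patch 2) ∩ Patch 3 is the polygon with vertices (12.586,1.724), (12.679,0.893), (10,0), (8,0), (-0.239,3.296), (0.105,4.79), (6,7), (9.571,7).
By the shoelace formula its area is 59.64.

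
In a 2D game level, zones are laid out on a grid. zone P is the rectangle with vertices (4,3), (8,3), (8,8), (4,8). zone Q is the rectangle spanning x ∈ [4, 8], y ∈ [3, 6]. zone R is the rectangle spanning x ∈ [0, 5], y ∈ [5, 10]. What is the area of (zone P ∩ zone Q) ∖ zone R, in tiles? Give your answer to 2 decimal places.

11.00

|zone P ∩ zone Q| = 12.
|(zone P ∩ zone Q) ∩ zone R| = 1.
|(zone P ∩ zone Q) ∖ zone R| = 12 − 1 = 11.00.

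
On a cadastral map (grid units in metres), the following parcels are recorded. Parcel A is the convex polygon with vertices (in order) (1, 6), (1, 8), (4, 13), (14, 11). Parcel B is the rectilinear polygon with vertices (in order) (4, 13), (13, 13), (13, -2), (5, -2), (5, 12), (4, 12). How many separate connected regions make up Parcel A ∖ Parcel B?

Parcel A ∖ Parcel B splits into 2 disjoint pieces (area 16.4231, area 0.2923).

2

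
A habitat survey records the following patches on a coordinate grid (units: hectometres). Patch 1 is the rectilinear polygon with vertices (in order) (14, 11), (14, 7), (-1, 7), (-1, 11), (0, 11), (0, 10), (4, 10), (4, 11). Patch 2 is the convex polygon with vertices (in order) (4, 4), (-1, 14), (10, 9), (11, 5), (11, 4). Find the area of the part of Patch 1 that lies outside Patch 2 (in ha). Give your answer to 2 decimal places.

29.15

|Patch 1| = 56, |Patch 1∩Patch 2| = 26.85.
|Patch 1 ∖ Patch 2| = |Patch 1| − |Patch 1∩Patch 2| = 56 − 26.85 = 29.15.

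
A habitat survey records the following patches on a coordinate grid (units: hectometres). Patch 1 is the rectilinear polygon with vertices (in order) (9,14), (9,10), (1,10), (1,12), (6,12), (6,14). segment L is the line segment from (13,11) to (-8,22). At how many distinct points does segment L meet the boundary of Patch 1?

The segment meets the boundary at (7.273,14), (9,13.095).

2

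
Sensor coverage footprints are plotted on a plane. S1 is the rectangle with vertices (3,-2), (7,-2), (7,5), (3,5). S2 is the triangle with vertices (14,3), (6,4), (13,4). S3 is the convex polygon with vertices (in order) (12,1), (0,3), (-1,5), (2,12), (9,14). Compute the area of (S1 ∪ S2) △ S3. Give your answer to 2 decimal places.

116.27

|S1 ∪ S2| = 31.4375.
|(S1 ∪ S2) ∩ S3| = 13.0839.
|(S1 ∪ S2) △ S3| = 31.4375 + 111 − 26.1677 = 116.27.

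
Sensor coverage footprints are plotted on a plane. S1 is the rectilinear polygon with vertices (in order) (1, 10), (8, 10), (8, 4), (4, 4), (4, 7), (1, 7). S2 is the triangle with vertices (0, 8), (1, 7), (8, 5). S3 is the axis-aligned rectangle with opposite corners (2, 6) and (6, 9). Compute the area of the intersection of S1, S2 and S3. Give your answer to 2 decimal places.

0.38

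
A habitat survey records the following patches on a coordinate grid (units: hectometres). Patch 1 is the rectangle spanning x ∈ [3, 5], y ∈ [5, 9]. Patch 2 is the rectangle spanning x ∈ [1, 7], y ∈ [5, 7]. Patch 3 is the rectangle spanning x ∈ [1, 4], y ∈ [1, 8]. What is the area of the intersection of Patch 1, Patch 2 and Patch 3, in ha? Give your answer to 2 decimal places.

The intersection is the polygon with vertices (3,5), (3,7), (4,7), (4,5).
By the shoelace formula its area is 2.00.

2.00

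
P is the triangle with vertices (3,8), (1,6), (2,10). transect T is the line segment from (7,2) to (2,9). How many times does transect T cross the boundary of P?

The segment meets the boundary at (2.833,7.833).

1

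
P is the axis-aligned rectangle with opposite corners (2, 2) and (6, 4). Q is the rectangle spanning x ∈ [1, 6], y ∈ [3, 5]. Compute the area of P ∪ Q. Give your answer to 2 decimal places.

By inclusion–exclusion:
Individual areas: |P| = 8, |Q| = 10.
|P∩Q|: x∈[2,6], y∈[3,4] → 4·1 = 4.
|P ∪ Q| = 18 − 4 = 14.00.

14.00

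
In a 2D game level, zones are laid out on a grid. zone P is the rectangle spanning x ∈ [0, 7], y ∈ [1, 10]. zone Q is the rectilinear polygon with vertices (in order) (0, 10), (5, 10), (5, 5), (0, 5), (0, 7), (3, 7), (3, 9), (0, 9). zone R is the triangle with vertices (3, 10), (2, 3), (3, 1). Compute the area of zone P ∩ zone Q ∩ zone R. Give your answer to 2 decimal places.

1.21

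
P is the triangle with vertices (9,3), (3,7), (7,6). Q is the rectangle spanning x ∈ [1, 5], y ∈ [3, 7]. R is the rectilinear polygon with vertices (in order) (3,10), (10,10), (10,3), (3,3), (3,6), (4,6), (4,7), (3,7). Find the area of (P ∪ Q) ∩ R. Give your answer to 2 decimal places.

11.17

|P ∪ Q| = 20.1667.
|(P ∪ Q) ∩ R| = 11.17.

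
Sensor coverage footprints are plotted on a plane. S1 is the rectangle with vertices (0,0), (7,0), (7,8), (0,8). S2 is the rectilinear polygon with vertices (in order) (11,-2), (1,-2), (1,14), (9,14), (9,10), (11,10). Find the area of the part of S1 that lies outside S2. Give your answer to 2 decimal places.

|S1| = 56, |S1∩S2| = 48.
|S1 ∖ S2| = |S1| − |S1∩S2| = 56 − 48 = 8.00.

8.00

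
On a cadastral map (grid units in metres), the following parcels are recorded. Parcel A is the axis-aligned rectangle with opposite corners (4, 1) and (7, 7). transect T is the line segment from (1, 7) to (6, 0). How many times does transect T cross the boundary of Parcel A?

The segment meets the boundary at (5.286,1), (4,2.8).

2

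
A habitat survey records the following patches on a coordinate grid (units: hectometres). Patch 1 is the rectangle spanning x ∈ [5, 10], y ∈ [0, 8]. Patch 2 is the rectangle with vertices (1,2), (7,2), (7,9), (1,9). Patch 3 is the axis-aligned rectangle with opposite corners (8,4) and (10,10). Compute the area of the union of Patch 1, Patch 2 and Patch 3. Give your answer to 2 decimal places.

By inclusion–exclusion:
Individual areas: |Patch 1| = 40, |Patch 2| = 42, |Patch 3| = 12.
|Patch 1∩Patch 2|: x∈[5,7], y∈[2,8] → 2·6 = 12.
|Patch 1∩Patch 3|: x∈[8,10], y∈[4,8] → 2·4 = 8.
|Patch 2∩Patch 3| = 0 (no overlap).
|Patch 1∩Patch 2∩Patch 3| = 0.
|Patch 1 ∪ Patch 2 ∪ Patch 3| = 94 − 20 + 0 = 74.00.

74.00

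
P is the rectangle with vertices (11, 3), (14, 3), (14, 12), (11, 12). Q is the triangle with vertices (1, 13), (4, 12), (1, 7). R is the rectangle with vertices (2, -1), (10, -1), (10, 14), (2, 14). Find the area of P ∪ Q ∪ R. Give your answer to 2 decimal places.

152.00

By inclusion–exclusion:
Individual areas: |P| = 27, |Q| = 9, |R| = 120.
|P∩Q| = 0.
|P∩R| = 0 (no overlap).
|Q∩R| = 4.
|P∩Q∩R| = 0.
|P ∪ Q ∪ R| = 156 − 4 + 0 = 152.00.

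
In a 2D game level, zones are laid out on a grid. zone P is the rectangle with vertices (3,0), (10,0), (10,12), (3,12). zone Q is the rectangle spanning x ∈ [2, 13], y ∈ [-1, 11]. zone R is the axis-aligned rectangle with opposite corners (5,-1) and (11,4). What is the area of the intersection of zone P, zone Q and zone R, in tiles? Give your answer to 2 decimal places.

20.00

The intersection is the polygon with vertices (5,0), (5,4), (10,4), (10,0).
By the shoelace formula its area is 20.00.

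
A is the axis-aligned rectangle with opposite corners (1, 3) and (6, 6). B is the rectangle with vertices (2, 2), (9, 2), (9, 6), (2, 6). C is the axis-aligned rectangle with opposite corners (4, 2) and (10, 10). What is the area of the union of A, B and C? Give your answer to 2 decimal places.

59.00

By inclusion–exclusion:
Individual areas: |A| = 15, |B| = 28, |C| = 48.
|A∩B|: x∈[2,6], y∈[3,6] → 4·3 = 12.
|A∩C|: x∈[4,6], y∈[3,6] → 2·3 = 6.
|B∩C|: x∈[4,9], y∈[2,6] → 5·4 = 20.
|A∩B∩C| = 6.
|A ∪ B ∪ C| = 91 − 38 + 6 = 59.00.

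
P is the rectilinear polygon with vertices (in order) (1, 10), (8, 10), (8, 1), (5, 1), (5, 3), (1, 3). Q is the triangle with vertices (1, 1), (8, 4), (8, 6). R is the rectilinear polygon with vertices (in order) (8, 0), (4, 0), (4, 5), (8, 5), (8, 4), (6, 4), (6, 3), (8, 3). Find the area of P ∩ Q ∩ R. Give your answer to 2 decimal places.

3.66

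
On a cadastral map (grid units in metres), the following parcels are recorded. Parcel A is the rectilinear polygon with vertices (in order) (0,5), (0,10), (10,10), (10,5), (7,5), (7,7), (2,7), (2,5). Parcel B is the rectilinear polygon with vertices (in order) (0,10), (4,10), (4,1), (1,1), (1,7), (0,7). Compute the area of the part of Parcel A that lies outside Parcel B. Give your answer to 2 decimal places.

|Parcel A| = 40, |Parcel A∩Parcel B| = 14.
|Parcel A ∖ Parcel B| = |Parcel A| − |Parcel A∩Parcel B| = 40 − 14 = 26.00.

26.00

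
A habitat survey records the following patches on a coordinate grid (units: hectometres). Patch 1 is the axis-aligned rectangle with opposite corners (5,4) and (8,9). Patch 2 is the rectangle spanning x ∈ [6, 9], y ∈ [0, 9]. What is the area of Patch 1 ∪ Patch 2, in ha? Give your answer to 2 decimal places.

By inclusion–exclusion:
Individual areas: |Patch 1| = 15, |Patch 2| = 27.
|Patch 1∩Patch 2|: x∈[6,8], y∈[4,9] → 2·5 = 10.
|Patch 1 ∪ Patch 2| = 42 − 10 = 32.00.

32.00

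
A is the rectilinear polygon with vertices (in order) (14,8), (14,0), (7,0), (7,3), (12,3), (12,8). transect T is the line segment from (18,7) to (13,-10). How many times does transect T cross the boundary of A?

The segment lies entirely outside A and never meets its boundary.

0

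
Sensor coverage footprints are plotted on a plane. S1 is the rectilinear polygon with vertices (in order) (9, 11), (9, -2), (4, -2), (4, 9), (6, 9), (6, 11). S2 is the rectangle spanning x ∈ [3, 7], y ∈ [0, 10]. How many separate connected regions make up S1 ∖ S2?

S1 ∖ S2 is a single connected region.

1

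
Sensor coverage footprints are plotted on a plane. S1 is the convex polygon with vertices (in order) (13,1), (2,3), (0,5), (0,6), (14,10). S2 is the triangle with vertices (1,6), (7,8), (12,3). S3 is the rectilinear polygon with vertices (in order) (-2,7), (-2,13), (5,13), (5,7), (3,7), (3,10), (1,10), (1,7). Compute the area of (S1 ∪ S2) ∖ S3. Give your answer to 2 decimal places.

76.18

|S1 ∪ S2| = 76.5.
|(S1 ∪ S2) ∩ S3| = 0.3214.
|(S1 ∪ S2) ∖ S3| = 76.5 − 0.3214 = 76.18.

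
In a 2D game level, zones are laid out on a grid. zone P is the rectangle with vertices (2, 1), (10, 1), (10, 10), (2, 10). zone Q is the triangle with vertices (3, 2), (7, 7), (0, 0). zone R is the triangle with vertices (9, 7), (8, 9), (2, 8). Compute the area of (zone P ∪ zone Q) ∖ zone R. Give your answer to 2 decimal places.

|zone P ∪ zone Q| = 72.6667.
|(zone P ∪ zone Q) ∩ zone R| = 6.5.
|(zone P ∪ zone Q) ∖ zone R| = 72.6667 − 6.5 = 66.17.

66.17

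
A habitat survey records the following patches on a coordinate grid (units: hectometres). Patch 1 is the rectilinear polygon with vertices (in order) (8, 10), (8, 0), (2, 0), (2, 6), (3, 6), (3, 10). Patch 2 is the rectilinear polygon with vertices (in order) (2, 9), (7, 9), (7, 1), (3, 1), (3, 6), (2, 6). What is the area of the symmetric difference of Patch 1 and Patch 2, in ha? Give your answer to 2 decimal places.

|Patch 1| = 56, |Patch 2| = 35, |Patch 1∩Patch 2| = 32.
|Patch 1 △ Patch 2| = |Patch 1| + |Patch 2| − 2·|Patch 1∩Patch 2| = 56 + 35 − 64 = 27.00.

27.00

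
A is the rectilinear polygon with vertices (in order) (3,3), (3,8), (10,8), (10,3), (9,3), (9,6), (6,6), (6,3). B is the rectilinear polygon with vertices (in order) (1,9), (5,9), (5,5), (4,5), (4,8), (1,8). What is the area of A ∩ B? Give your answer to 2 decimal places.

3.00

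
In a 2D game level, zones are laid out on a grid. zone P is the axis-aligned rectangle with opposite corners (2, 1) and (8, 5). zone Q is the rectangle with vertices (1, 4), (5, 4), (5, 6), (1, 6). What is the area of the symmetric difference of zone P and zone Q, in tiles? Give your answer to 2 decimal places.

|zone P∩zone Q|: x∈[2,5], y∈[4,5] → 3·1 = 3.
|zone P △ zone Q| = |zone P| + |zone Q| − 2·|zone P∩zone Q| = 24 + 8 − 6 = 26.00.

26.00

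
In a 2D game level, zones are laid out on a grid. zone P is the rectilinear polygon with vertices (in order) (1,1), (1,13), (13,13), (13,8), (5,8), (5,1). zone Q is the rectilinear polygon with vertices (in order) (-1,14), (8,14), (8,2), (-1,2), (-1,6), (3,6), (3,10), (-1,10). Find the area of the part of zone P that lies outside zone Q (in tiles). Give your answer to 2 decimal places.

37.00

|zone P| = 88, |zone P∩zone Q| = 51.
|zone P ∖ zone Q| = |zone P| − |zone P∩zone Q| = 88 − 51 = 37.00.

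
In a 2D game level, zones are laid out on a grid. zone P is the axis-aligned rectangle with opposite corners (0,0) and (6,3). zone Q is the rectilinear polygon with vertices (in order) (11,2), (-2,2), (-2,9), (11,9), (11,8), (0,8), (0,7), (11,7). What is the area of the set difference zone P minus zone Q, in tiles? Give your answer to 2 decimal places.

|zone P| = 18, |zone P∩zone Q| = 6.
|zone P ∖ zone Q| = |zone P| − |zone P∩zone Q| = 18 − 6 = 12.00.

12.00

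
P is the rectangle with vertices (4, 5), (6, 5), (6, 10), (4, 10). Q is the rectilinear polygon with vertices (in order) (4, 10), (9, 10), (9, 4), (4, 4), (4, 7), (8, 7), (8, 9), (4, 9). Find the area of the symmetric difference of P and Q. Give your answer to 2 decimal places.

20.00

|P| = 10, |Q| = 22, |P∩Q| = 6.
|P △ Q| = |P| + |Q| − 2·|P∩Q| = 10 + 22 − 12 = 20.00.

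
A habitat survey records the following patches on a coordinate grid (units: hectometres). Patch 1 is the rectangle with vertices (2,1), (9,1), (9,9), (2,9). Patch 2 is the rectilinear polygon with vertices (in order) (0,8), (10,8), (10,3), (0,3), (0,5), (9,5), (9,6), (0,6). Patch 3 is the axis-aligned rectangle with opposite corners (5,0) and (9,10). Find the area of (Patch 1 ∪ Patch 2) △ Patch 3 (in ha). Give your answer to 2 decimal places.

|Patch 1 ∪ Patch 2| = 69.
|(Patch 1 ∪ Patch 2) ∩ Patch 3| = 32.
|(Patch 1 ∪ Patch 2) △ Patch 3| = 69 + 40 − 64 = 45.00.

45.00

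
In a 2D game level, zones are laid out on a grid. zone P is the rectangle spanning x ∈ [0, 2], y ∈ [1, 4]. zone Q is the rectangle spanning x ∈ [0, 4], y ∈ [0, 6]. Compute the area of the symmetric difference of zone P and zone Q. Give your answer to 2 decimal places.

|zone P∩zone Q|: x∈[0,2], y∈[1,4] → 2·3 = 6.
|zone P △ zone Q| = |zone P| + |zone Q| − 2·|zone P∩zone Q| = 6 + 24 − 12 = 18.00.

18.00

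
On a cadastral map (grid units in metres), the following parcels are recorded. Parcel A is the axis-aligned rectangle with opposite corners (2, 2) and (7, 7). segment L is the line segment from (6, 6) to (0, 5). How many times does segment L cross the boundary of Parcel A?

The segment meets the boundary at (2,5.333).

1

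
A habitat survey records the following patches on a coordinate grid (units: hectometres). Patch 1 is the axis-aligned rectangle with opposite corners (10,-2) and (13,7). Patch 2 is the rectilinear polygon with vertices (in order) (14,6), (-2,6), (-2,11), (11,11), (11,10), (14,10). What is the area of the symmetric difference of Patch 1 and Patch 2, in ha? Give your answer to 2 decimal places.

98.00

|Patch 1| = 27, |Patch 2| = 77, |Patch 1∩Patch 2| = 3.
|Patch 1 △ Patch 2| = |Patch 1| + |Patch 2| − 2·|Patch 1∩Patch 2| = 27 + 77 − 6 = 98.00.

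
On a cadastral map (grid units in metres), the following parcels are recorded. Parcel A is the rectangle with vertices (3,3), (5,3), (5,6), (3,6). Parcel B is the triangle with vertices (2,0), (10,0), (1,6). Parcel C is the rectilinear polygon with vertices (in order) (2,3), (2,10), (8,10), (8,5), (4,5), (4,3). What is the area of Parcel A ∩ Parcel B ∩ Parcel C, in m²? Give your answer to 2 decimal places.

1.33

The intersection is the polygon with vertices (3,3), (3,4.667), (4,4), (4,3).
By the shoelace formula its area is 1.33.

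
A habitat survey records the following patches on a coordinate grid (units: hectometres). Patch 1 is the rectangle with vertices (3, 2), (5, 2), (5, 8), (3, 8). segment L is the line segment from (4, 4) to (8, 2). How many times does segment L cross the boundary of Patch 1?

1

The segment meets the boundary at (5,3.5).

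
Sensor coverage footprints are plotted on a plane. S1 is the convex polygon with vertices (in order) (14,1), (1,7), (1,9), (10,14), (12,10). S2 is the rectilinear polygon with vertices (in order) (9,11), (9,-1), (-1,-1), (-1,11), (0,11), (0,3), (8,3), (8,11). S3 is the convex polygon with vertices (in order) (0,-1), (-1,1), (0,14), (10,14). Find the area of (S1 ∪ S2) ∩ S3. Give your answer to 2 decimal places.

|S1 ∪ S2| = 135.0385.
|(S1 ∪ S2) ∩ S3| = 39.97.

39.97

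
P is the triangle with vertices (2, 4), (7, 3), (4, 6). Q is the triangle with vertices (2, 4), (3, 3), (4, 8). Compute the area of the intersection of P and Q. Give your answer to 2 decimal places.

1.04

The intersection is the polygon with vertices (2,4), (3.5,5.5), (3.154,3.769).
By the shoelace formula its area is 1.04.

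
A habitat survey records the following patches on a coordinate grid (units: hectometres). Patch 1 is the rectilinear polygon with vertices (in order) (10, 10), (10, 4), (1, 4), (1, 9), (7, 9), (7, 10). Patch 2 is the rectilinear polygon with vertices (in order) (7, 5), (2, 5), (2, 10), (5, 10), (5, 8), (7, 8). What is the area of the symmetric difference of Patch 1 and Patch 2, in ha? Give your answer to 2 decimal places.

|Patch 1| = 48, |Patch 2| = 21, |Patch 1∩Patch 2| = 18.
|Patch 1 △ Patch 2| = |Patch 1| + |Patch 2| − 2·|Patch 1∩Patch 2| = 48 + 21 − 36 = 33.00.

33.00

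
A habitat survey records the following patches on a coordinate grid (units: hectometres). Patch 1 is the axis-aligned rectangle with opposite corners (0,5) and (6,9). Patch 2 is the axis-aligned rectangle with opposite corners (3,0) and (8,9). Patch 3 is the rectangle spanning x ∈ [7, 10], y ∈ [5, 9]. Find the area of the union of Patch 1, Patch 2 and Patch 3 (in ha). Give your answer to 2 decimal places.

By inclusion–exclusion:
Individual areas: |Patch 1| = 24, |Patch 2| = 45, |Patch 3| = 12.
|Patch 1∩Patch 2|: x∈[3,6], y∈[5,9] → 3·4 = 12.
|Patch 1∩Patch 3| = 0 (no overlap).
|Patch 2∩Patch 3|: x∈[7,8], y∈[5,9] → 1·4 = 4.
|Patch 1∩Patch 2∩Patch 3| = 0.
|Patch 1 ∪ Patch 2 ∪ Patch 3| = 81 − 16 + 0 = 65.00.

65.00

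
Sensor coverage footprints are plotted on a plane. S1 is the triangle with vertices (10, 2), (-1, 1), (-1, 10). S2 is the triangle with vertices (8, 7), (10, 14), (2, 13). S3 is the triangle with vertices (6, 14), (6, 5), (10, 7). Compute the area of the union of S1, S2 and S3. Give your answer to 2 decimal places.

84.90

By inclusion–exclusion:
Individual areas: |S1| = 49.5, |S2| = 27, |S3| = 18.
|S1∩S2| = 0.
|S1∩S3| = 0.
|S2∩S3| = 9.6.
|S1∩S2∩S3| = 0.
|S1 ∪ S2 ∪ S3| = 94.5 − 9.6 + 0 = 84.90.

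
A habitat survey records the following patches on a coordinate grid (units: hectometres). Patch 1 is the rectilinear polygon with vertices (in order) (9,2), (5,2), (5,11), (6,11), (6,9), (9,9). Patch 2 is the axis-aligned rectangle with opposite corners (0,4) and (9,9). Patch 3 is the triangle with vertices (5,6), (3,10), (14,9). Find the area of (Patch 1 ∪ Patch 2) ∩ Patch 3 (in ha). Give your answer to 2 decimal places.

The region (Patch 1 ∪ Patch 2) ∩ Patch 3 is the polygon with vertices (5,9), (5,9.818), (6,9.727), (6,9), (9,9), (9,7.333), (5,6), (3.5,9).
By the shoelace formula its area is 12.36.

12.36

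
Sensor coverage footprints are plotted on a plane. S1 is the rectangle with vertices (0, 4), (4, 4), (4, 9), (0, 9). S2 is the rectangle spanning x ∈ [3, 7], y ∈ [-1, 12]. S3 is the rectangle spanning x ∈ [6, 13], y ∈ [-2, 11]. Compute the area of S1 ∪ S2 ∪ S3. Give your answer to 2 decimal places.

By inclusion–exclusion:
Individual areas: |S1| = 20, |S2| = 52, |S3| = 91.
|S1∩S2|: x∈[3,4], y∈[4,9] → 1·5 = 5.
|S1∩S3| = 0 (no overlap).
|S2∩S3|: x∈[6,7], y∈[-1,11] → 1·12 = 12.
|S1∩S2∩S3| = 0.
|S1 ∪ S2 ∪ S3| = 163 − 17 + 0 = 146.00.

146.00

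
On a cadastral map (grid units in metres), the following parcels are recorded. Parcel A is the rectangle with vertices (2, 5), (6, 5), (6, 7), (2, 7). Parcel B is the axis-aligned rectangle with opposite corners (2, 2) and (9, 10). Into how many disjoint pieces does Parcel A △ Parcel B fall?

Parcel A △ Parcel B is a single connected region.

1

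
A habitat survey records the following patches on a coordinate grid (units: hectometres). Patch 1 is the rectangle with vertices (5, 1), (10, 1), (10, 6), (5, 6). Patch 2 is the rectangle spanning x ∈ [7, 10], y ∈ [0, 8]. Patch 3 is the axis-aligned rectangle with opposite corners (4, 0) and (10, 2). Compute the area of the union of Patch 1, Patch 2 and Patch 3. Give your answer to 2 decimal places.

By inclusion–exclusion:
Individual areas: |Patch 1| = 25, |Patch 2| = 24, |Patch 3| = 12.
|Patch 1∩Patch 2|: x∈[7,10], y∈[1,6] → 3·5 = 15.
|Patch 1∩Patch 3|: x∈[5,10], y∈[1,2] → 5·1 = 5.
|Patch 2∩Patch 3|: x∈[7,10], y∈[0,2] → 3·2 = 6.
|Patch 1∩Patch 2∩Patch 3| = 3.
|Patch 1 ∪ Patch 2 ∪ Patch 3| = 61 − 26 + 3 = 38.00.

38.00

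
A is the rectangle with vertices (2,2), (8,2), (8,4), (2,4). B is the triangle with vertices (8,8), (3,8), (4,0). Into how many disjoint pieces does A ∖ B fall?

A ∖ B splits into 2 disjoint pieces (area 5, area 3.25).

2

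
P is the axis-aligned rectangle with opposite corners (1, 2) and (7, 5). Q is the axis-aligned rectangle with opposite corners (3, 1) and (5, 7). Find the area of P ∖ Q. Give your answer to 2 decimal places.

12.00

|P∩Q|: x∈[3,5], y∈[2,5] → 2·3 = 6.
|P| = 18.
|P ∖ Q| = |P| − |P∩Q| = 18 − 6 = 12.00.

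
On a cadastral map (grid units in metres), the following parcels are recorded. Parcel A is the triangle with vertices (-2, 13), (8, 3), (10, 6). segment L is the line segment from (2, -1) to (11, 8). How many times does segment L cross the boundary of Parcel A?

The segment meets the boundary at (9.368,6.368), (7,4).

2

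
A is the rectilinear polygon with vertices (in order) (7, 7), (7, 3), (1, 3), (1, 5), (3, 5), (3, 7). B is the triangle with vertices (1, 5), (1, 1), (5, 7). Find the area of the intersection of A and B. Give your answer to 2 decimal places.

5.67

The intersection is the polygon with vertices (1,3), (1,5), (3,5), (3,6), (5,7), (2.333,3).
By the shoelace formula its area is 5.67.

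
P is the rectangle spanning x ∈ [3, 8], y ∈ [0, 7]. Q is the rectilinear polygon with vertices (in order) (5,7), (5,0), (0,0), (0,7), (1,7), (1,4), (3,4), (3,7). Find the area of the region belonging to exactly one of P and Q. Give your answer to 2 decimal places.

|P| = 35, |Q| = 29, |P∩Q| = 14.
|P △ Q| = |P| + |Q| − 2·|P∩Q| = 35 + 29 − 28 = 36.00.

36.00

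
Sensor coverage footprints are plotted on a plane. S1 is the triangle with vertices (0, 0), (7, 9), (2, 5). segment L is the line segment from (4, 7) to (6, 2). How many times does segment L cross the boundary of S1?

The segment meets the boundary at (4.491,5.774), (4.121,6.697).

2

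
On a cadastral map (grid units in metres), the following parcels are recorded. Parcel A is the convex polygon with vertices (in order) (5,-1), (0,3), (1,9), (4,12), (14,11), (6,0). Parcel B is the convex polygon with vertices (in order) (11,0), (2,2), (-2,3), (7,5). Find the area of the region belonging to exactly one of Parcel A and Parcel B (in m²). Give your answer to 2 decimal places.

90.96

|Parcel A| = 104, |Parcel B| = 27, |Parcel A∩Parcel B| = 20.018.
|Parcel A △ Parcel B| = |Parcel A| + |Parcel B| − 2·|Parcel A∩Parcel B| = 104 + 27 − 40.0359 = 90.96.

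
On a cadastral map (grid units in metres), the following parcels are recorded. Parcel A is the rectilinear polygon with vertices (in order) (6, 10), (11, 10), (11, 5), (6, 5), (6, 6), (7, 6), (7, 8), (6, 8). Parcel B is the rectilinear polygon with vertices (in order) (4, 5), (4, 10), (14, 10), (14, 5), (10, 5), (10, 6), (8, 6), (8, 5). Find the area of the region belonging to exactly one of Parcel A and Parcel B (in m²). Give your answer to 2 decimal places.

|Parcel A| = 23, |Parcel B| = 48, |Parcel A∩Parcel B| = 21.
|Parcel A △ Parcel B| = |Parcel A| + |Parcel B| − 2·|Parcel A∩Parcel B| = 23 + 48 − 42 = 29.00.

29.00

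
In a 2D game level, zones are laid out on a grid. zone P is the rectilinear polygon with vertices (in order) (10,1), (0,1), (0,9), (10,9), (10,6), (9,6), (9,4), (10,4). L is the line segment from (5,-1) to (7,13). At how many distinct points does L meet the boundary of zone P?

2

The segment meets the boundary at (5.286,1), (6.429,9).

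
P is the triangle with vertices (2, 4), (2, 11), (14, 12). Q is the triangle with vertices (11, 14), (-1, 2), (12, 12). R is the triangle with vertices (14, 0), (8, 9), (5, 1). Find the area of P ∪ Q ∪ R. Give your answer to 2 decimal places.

84.01

By inclusion–exclusion:
Individual areas: |P| = 42, |Q| = 18, |R| = 37.5.
|P∩Q| = 13.0121.
|P∩R| = 0.4808.
|Q∩R| = 0.0029.
|P∩Q∩R| = 0.0029.
|P ∪ Q ∪ R| = 97.5 − 13.4957 + 0.0029 = 84.01.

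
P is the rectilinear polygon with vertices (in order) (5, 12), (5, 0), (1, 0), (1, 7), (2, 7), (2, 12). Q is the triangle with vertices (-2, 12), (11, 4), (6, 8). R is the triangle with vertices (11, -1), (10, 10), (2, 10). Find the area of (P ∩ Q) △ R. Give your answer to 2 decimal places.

42.45

|P ∩ Q| = 1.9038.
|(P ∩ Q) ∩ R| = 1.7283.
|(P ∩ Q) △ R| = 1.9038 + 44 − 3.4567 = 42.45.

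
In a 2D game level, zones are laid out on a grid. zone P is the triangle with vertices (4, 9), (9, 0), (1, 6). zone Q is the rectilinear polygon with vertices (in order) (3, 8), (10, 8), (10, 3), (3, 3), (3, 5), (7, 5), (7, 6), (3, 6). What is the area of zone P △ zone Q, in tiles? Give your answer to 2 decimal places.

31.44

|zone P| = 21, |zone Q| = 31, |zone P∩zone Q| = 10.2778.
|zone P △ zone Q| = |zone P| + |zone Q| − 2·|zone P∩zone Q| = 21 + 31 − 20.5556 = 31.44.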